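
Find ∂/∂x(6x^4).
24 x^{3}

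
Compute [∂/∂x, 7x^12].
84 x^{11}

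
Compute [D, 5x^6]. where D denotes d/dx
30 x^{5}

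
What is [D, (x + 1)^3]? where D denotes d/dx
3 \left(x + 1\right)^{2}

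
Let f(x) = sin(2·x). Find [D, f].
2 \cos{\left(2 x \right)}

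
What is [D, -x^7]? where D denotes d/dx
- 7 x^{6}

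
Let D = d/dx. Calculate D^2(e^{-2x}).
4 e^{- 2 x}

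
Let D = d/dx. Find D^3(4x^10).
2880 x^{7}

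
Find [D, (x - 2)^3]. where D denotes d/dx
3 \left(x - 2\right)^{2}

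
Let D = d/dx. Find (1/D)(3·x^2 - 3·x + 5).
x^{3} - \frac{3 x^{2}}{2} + 5 x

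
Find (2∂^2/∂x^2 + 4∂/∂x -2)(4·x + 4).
8 - 8 x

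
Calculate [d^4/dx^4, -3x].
-12\frac{d^{3}}{dx^{3}}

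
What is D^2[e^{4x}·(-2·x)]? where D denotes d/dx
\left(- 32 x - 16\right) e^{4 x}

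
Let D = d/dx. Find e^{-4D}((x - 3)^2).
x^{2} - 14 x + 49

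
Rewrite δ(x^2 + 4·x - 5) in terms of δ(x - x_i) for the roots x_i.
\frac{\delta(x - 1) + \delta(x + 5)}{6}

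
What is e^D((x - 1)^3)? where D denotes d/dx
x^{3}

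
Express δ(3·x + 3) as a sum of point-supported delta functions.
\frac{\delta(x + 1)}{3}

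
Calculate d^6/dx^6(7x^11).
2328480 x^{5}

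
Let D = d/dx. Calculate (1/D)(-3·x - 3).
- \frac{3 x^{2}}{2} - 3 x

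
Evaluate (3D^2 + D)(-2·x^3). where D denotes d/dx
6 x \left(- x - 6\right)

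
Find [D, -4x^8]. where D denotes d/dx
- 32 x^{7}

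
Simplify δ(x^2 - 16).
\frac{\delta(x - 4) + \delta(x + 4)}{8}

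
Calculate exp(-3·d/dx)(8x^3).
8 x^{3} - 72 x^{2} + 216 x - 216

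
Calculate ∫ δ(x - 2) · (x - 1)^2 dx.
1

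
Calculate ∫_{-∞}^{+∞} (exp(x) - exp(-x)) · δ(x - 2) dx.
2 \sinh{\left(2 \right)}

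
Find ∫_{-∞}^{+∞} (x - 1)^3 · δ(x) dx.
-1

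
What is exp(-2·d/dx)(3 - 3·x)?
9 - 3 x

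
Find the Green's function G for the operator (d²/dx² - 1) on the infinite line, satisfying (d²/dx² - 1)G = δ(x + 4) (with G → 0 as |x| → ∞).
-\frac{e^{-|x + 4|}}{2}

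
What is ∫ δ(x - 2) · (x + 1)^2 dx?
9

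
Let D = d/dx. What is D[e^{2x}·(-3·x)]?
\left(- 6 x - 3\right) e^{2 x}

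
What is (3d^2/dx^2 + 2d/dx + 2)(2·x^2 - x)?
4 x^{2} + 6 x + 10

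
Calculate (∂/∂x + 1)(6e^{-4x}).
- 18 e^{- 4 x}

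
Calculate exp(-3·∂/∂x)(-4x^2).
- 4 x^{2} + 24 x - 36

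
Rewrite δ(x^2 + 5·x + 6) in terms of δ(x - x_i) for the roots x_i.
\frac{\delta(x + 3) + \delta(x + 2)}{1}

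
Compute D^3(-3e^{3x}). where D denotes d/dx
- 81 e^{3 x}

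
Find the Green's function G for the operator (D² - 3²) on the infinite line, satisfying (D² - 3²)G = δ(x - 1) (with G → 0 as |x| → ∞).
-\frac{e^{-3|x - 1|}}{6}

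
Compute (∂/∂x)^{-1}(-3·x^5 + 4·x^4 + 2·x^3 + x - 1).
- \frac{x^{6}}{2} + \frac{4 x^{5}}{5} + \frac{x^{4}}{2} + \frac{x^{2}}{2} - x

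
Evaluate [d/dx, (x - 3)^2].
2 x - 6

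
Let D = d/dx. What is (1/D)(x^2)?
\frac{x^{3}}{3}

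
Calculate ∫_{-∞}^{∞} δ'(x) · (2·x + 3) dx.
-2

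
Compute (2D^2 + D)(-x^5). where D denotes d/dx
5 x^{3} \left(- x - 8\right)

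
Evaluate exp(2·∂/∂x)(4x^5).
4 x^{5} + 40 x^{4} + 160 x^{3} + 320 x^{2} + 320 x + 128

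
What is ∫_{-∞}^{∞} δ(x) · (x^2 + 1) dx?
1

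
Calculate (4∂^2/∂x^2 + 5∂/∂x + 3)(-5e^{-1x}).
- 10 e^{- x}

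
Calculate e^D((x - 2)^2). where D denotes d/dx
x^{2} - 2 x + 1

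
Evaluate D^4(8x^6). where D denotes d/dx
2880 x^{2}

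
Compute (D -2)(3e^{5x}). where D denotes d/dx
9 e^{5 x}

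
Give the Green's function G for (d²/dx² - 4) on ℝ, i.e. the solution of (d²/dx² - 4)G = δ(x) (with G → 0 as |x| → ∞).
-\frac{e^{-2|x|}}{4}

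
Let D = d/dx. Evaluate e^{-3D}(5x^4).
5 x^{4} - 60 x^{3} + 270 x^{2} - 540 x + 405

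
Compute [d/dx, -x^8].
- 8 x^{7}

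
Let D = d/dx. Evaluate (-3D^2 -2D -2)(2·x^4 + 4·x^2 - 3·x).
- 4 x^{4} - 16 x^{3} - 80 x^{2} - 10 x - 18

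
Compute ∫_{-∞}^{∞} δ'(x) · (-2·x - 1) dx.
2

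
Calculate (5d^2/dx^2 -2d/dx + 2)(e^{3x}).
41 e^{3 x}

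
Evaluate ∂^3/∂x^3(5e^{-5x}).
- 625 e^{- 5 x}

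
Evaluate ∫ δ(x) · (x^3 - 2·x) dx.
0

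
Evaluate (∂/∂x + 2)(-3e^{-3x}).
3 e^{- 3 x}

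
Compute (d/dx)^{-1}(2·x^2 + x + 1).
\frac{2 x^{3}}{3} + \frac{x^{2}}{2} + x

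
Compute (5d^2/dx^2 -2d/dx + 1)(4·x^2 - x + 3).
4 x^{2} - 17 x + 45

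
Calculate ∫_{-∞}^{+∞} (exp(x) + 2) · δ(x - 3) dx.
2 + e^{3}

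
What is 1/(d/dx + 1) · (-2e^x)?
- e^{x}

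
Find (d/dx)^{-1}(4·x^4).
\frac{4 x^{5}}{5}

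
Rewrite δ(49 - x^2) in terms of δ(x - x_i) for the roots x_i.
\frac{\delta(x - 7) + \delta(x + 7)}{14}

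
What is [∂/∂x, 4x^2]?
8 x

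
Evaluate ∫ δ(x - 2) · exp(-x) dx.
e^{-2}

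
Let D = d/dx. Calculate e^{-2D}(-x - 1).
1 - x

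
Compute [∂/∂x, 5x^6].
30 x^{5}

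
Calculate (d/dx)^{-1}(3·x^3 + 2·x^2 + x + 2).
\frac{3 x^{4}}{4} + \frac{2 x^{3}}{3} + \frac{x^{2}}{2} + 2 x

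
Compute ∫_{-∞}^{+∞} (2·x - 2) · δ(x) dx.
-2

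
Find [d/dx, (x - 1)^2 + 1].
2 x - 2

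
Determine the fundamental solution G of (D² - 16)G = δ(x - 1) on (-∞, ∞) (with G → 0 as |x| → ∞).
-\frac{e^{-4|x - 1|}}{8}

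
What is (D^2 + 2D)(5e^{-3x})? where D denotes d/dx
15 e^{- 3 x}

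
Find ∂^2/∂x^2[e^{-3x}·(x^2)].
\left(9 x^{2} - 12 x + 2\right) e^{- 3 x}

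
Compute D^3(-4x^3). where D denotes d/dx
-24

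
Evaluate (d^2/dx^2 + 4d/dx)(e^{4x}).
32 e^{4 x}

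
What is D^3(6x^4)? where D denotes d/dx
144 x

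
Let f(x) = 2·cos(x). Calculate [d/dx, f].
- 2 \sin{\left(x \right)}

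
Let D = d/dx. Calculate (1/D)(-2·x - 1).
- x^{2} - x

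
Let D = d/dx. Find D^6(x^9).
60480 x^{3}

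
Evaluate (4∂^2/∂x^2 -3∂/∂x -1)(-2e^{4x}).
- 102 e^{4 x}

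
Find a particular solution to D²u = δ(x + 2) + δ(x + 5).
\frac{|x + 2|}{2} + \frac{|x + 5|}{2}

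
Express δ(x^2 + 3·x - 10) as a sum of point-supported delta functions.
\frac{\delta(x + 5) + \delta(x - 2)}{7}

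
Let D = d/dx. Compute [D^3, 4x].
12D^{2}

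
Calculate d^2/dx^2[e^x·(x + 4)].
\left(x + 6\right) e^{x}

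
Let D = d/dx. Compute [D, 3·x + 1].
3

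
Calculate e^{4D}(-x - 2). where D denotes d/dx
- x - 6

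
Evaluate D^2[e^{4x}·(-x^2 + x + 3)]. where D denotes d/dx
\left(54 - 16 x^{2}\right) e^{4 x}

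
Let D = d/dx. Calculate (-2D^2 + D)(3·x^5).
15 x^{3} \left(x - 8\right)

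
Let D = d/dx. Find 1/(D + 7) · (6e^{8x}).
\frac{2 e^{8 x}}{5}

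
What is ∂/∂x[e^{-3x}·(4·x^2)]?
4 x \left(2 - 3 x\right) e^{- 3 x}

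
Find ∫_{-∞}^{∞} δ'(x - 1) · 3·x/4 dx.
- \frac{3}{4}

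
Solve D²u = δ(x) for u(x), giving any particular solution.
\frac{|x|}{2}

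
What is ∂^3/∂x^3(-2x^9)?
- 1008 x^{6}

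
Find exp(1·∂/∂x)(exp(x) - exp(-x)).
2 \sinh{\left(x + 1 \right)}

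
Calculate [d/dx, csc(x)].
- \cot{\left(x \right)} \csc{\left(x \right)}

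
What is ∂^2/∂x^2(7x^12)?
924 x^{10}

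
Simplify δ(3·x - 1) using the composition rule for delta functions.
\frac{\delta(x - 1/3)}{3}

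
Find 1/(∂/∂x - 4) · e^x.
- \frac{e^{x}}{3}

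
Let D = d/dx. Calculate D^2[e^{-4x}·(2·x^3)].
4 x \left(8 x^{2} - 12 x + 3\right) e^{- 4 x}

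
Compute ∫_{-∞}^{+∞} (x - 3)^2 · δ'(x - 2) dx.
2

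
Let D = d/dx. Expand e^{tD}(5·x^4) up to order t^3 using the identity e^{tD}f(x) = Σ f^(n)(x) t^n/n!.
5 x \left(4 t^{3} + 6 t^{2} x + 4 t x^{2} + x^{3}\right)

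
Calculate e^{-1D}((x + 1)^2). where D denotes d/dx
x^{2}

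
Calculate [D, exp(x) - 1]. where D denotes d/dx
e^{x}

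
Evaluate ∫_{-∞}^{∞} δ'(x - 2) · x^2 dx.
-4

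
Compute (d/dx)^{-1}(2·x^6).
\frac{2 x^{7}}{7}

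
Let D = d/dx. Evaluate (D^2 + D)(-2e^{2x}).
- 12 e^{2 x}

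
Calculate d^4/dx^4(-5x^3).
0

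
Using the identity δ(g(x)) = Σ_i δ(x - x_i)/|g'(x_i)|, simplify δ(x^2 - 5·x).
\frac{\delta(x - 5) + \delta(x)}{5}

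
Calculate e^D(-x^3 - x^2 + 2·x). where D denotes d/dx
x \left(- x^{2} - 4 x - 3\right)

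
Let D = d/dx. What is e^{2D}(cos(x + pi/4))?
\cos{\left(x + \frac{\pi}{4} + 2 \right)}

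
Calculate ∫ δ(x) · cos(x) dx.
1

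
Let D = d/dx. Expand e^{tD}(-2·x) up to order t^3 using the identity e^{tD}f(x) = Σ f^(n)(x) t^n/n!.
- 2 t - 2 x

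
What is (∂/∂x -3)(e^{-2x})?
- 5 e^{- 2 x}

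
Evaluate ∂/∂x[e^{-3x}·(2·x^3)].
6 x^{2} \left(1 - x\right) e^{- 3 x}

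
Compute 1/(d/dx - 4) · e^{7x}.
\frac{e^{7 x}}{3}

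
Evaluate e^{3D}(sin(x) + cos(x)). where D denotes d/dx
\sqrt{2} \sin{\left(x + \frac{\pi}{4} + 3 \right)}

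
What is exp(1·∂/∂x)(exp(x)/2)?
\frac{e^{x + 1}}{2}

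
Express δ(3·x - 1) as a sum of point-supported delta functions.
\frac{\delta(x - 1/3)}{3}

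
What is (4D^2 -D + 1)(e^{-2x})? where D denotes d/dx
19 e^{- 2 x}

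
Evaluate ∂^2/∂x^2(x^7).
42 x^{5}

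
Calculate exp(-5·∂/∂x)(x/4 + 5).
\frac{x}{4} + \frac{15}{4}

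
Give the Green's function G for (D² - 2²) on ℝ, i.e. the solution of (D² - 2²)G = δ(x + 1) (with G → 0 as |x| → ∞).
-\frac{e^{-2|x + 1|}}{4}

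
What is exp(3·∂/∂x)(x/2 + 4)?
\frac{x}{2} + \frac{11}{2}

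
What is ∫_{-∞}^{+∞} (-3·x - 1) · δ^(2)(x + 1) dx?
0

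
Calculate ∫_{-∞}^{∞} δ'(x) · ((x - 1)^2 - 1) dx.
2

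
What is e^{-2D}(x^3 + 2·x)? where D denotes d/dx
x^{3} - 6 x^{2} + 14 x - 12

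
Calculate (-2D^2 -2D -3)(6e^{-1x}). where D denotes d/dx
- 18 e^{- x}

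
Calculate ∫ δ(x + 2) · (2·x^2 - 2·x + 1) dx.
13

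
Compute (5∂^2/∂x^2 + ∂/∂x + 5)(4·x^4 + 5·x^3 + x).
20 x^{4} + 41 x^{3} + 255 x^{2} + 155 x + 1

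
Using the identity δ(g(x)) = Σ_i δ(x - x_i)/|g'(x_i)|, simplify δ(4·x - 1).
\frac{\delta(x - 1/4)}{4}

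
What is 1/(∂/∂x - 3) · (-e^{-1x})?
\frac{e^{- x}}{4}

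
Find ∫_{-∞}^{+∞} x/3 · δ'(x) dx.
- \frac{1}{3}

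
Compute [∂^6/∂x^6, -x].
-6\frac{d^{5}}{dx^{5}}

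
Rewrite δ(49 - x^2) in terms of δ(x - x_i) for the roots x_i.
\frac{\delta(x - 7) + \delta(x + 7)}{14}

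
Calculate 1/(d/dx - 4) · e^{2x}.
- \frac{e^{2 x}}{2}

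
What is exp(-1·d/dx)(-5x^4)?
- 5 x^{4} + 20 x^{3} - 30 x^{2} + 20 x - 5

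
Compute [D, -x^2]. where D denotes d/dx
- 2 x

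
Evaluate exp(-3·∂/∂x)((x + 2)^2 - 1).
x \left(x - 2\right)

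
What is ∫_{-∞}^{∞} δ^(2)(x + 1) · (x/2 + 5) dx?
0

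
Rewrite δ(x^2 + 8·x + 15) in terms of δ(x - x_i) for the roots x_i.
\frac{\delta(x + 3) + \delta(x + 5)}{2}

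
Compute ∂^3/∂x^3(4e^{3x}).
108 e^{3 x}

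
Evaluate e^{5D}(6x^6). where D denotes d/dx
6 x^{6} + 180 x^{5} + 2250 x^{4} + 15000 x^{3} + 56250 x^{2} + 112500 x + 93750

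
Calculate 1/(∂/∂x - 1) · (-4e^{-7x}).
\frac{e^{- 7 x}}{2}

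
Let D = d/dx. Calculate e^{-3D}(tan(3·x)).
\tan{\left(3 x - 9 \right)}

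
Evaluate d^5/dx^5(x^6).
720 x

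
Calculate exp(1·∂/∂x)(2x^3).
2 x^{3} + 6 x^{2} + 6 x + 2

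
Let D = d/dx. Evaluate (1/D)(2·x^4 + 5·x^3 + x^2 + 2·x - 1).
\frac{2 x^{5}}{5} + \frac{5 x^{4}}{4} + \frac{x^{3}}{3} + x^{2} - x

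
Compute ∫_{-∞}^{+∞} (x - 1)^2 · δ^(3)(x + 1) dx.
0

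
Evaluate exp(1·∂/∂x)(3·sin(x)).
3 \sin{\left(x + 1 \right)}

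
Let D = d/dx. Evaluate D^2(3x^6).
90 x^{4}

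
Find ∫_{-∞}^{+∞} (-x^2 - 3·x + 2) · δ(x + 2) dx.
4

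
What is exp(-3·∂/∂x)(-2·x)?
6 - 2 x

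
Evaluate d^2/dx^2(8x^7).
336 x^{5}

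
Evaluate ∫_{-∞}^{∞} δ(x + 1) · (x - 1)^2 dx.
4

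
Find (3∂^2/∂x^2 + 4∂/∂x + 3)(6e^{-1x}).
12 e^{- x}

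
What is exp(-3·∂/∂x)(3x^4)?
3 x^{4} - 36 x^{3} + 162 x^{2} - 324 x + 243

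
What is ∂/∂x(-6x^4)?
- 24 x^{3}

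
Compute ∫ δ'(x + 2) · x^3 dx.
-12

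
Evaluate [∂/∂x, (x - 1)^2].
2 x - 2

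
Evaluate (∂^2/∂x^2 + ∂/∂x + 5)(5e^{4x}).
125 e^{4 x}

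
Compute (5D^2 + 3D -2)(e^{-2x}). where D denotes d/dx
12 e^{- 2 x}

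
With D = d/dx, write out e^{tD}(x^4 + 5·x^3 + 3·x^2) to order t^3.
t^{3} \left(4 x + 5\right) + t^{2} \left(6 x^{2} + 15 x + 3\right) + t x \left(4 x^{2} + 15 x + 6\right) + x^{4} + 5 x^{3} + 3 x^{2}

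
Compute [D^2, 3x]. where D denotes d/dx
6D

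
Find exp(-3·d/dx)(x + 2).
x - 1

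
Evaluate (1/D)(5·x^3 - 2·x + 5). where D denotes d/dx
\frac{5 x^{4}}{4} - x^{2} + 5 x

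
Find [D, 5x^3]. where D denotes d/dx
15 x^{2}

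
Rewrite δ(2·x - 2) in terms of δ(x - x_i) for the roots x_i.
\frac{\delta(x - 1)}{2}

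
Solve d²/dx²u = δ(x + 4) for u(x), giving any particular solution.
\frac{|x + 4|}{2}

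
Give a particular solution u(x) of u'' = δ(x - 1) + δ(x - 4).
\frac{|x - 1|}{2} + \frac{|x - 4|}{2}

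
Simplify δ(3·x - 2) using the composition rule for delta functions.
\frac{\delta(x - 2/3)}{3}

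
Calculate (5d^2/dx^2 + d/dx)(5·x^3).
15 x \left(x + 10\right)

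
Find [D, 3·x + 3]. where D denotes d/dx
3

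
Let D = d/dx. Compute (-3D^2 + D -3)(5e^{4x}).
- 235 e^{4 x}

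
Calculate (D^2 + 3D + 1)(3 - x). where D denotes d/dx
- x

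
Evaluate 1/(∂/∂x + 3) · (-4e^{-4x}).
4 e^{- 4 x}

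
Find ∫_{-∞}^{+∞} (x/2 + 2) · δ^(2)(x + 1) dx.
0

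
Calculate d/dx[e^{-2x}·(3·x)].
3 \left(1 - 2 x\right) e^{- 2 x}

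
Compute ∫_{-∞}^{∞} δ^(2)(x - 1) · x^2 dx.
2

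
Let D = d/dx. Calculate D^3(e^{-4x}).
- 64 e^{- 4 x}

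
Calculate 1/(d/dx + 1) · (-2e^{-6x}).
\frac{2 e^{- 6 x}}{5}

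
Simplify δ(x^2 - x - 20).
\frac{\delta(x - 5) + \delta(x + 4)}{9}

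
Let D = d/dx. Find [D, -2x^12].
- 24 x^{11}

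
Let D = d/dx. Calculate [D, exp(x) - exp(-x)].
2 \cosh{\left(x \right)}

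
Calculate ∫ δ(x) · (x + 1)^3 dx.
1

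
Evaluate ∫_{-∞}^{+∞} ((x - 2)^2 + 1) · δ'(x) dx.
4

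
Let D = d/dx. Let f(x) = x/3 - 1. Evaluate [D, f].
\frac{1}{3}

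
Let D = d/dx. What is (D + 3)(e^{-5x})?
- 2 e^{- 5 x}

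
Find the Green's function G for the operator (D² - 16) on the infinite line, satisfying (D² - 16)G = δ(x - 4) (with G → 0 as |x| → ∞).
-\frac{e^{-4|x - 4|}}{8}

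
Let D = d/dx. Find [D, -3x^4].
- 12 x^{3}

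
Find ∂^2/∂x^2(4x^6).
120 x^{4}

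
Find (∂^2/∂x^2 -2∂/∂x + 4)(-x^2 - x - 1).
- 4 x^{2} - 4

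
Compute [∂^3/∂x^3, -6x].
-18\frac{d^{2}}{dx^{2}}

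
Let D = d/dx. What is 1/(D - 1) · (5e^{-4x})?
- e^{- 4 x}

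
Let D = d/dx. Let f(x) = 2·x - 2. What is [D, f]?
2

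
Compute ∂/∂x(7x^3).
21 x^{2}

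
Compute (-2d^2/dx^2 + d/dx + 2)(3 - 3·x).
3 - 6 x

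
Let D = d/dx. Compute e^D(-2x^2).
- 2 x^{2} - 4 x - 2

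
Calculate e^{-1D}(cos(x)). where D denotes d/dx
\cos{\left(x - 1 \right)}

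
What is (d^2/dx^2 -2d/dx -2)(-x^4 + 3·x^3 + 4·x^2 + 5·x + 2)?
2 x^{4} + 2 x^{3} - 38 x^{2} - 8 x - 6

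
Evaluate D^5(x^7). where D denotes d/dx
2520 x^{2}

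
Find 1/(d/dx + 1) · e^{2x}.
\frac{e^{2 x}}{3}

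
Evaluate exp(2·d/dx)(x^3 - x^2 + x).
x^{3} + 5 x^{2} + 9 x + 6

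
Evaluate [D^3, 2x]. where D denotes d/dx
6D^{2}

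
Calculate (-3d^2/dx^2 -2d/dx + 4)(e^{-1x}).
3 e^{- x}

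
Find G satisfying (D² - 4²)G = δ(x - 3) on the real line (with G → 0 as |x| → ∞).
-\frac{e^{-4|x - 3|}}{8}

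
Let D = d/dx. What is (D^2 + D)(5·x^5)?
25 x^{3} \left(x + 4\right)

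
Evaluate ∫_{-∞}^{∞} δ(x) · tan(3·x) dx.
0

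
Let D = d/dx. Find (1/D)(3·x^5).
\frac{x^{6}}{2}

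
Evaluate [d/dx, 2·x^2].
4 x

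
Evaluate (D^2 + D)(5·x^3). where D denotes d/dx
15 x \left(x + 2\right)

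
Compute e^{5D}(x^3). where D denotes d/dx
x^{3} + 15 x^{2} + 75 x + 125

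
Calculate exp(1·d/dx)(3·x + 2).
3 x + 5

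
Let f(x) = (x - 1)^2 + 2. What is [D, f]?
2 x - 2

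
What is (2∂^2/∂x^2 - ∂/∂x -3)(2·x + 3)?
- 6 x - 11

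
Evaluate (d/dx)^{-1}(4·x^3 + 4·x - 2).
x^{4} + 2 x^{2} - 2 x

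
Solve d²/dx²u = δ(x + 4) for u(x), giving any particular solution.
\frac{|x + 4|}{2}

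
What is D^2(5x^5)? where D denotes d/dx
100 x^{3}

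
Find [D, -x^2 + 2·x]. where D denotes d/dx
2 - 2 x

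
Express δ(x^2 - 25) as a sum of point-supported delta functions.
\frac{\delta(x - 5) + \delta(x + 5)}{10}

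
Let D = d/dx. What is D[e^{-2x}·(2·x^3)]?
x^{2} \left(6 - 4 x\right) e^{- 2 x}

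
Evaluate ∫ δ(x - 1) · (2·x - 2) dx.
0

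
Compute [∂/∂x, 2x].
2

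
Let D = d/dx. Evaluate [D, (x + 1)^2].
2 x + 2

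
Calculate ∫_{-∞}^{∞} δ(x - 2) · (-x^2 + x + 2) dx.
0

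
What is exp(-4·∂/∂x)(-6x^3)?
- 6 x^{3} + 72 x^{2} - 288 x + 384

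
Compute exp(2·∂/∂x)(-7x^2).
- 7 x^{2} - 28 x - 28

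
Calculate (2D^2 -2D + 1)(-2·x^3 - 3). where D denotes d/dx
- 2 x^{3} + 12 x^{2} - 24 x - 3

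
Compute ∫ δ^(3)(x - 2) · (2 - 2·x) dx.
0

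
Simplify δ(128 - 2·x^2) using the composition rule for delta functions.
\frac{\delta(x - 8) + \delta(x + 8)}{32}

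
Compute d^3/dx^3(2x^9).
1008 x^{6}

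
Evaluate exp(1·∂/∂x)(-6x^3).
- 6 x^{3} - 18 x^{2} - 18 x - 6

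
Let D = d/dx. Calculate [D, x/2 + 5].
\frac{1}{2}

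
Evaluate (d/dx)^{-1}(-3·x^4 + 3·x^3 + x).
- \frac{3 x^{5}}{5} + \frac{3 x^{4}}{4} + \frac{x^{2}}{2}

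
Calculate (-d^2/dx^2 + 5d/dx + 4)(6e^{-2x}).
- 60 e^{- 2 x}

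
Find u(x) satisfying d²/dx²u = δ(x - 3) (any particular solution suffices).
\frac{|x - 3|}{2}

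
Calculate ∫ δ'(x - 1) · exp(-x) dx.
e^{-1}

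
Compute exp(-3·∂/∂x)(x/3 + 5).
\frac{x}{3} + 4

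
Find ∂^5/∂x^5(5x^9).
75600 x^{4}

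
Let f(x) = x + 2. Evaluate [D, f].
1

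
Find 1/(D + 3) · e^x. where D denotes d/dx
\frac{e^{x}}{4}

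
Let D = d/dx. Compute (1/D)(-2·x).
- x^{2}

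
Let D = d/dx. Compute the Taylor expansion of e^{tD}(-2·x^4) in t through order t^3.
2 x \left(- 4 t^{3} - 6 t^{2} x - 4 t x^{2} - x^{3}\right)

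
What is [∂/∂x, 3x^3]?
9 x^{2}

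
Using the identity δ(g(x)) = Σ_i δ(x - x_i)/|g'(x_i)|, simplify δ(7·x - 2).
\frac{\delta(x - 2/7)}{7}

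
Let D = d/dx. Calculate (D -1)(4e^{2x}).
4 e^{2 x}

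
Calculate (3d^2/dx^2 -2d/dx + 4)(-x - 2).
- 4 x - 6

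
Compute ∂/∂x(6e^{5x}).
30 e^{5 x}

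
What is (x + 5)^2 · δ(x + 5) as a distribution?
0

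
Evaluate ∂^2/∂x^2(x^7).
42 x^{5}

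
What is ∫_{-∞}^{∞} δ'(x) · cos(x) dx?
0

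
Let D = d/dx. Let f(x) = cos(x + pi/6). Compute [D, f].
- \sin{\left(x + \frac{\pi}{6} \right)}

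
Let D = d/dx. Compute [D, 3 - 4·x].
-4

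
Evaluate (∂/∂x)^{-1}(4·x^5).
\frac{2 x^{6}}{3}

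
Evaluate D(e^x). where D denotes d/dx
e^{x}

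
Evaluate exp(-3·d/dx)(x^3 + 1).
x^{3} - 9 x^{2} + 27 x - 26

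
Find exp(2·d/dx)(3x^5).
3 x^{5} + 30 x^{4} + 120 x^{3} + 240 x^{2} + 240 x + 96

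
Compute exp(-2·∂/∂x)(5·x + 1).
5 x - 9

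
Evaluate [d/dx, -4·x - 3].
-4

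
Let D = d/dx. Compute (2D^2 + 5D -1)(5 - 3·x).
3 x - 20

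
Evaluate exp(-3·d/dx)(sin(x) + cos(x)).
\sqrt{2} \cos{\left(- x + \frac{\pi}{4} + 3 \right)}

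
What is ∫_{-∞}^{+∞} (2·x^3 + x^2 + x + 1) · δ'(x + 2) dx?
-21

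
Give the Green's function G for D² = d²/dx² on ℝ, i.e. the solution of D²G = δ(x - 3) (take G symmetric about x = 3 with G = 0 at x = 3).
\frac{|x - 3|}{2}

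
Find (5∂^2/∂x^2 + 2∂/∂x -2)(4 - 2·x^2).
4 x^{2} - 8 x - 28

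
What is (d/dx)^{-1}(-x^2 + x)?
- \frac{x^{3}}{3} + \frac{x^{2}}{2}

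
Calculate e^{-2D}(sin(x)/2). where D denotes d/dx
\frac{\sin{\left(x - 2 \right)}}{2}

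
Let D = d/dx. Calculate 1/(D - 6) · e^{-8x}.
- \frac{e^{- 8 x}}{14}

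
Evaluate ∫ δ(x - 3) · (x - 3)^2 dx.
0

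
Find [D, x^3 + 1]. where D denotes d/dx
3 x^{2}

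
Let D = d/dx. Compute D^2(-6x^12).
- 792 x^{10}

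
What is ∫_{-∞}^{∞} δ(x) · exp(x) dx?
1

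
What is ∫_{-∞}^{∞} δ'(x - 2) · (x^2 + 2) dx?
-4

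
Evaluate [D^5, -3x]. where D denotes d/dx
-15D^{4}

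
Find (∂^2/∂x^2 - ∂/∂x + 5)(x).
5 x - 1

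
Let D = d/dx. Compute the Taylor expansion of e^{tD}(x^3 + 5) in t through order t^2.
3 t^{2} x + 3 t x^{2} + x^{3} + 5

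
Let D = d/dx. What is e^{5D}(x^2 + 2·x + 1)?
x^{2} + 12 x + 36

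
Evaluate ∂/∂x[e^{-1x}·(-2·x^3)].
2 x^{2} \left(x - 3\right) e^{- x}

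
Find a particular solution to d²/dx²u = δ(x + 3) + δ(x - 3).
\frac{|x + 3|}{2} + \frac{|x - 3|}{2}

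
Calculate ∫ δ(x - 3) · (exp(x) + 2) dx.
2 + e^{3}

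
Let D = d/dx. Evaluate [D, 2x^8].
16 x^{7}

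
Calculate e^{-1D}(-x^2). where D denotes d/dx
- x^{2} + 2 x - 1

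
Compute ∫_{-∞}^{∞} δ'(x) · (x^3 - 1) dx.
0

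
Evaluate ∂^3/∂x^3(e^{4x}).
64 e^{4 x}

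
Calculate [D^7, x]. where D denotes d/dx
7D^{6}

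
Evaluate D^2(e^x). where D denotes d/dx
e^{x}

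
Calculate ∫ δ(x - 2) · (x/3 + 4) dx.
\frac{14}{3}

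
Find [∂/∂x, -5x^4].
- 20 x^{3}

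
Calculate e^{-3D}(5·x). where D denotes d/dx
5 x - 15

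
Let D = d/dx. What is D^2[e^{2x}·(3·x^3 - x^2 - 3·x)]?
2 \left(6 x^{3} + 16 x^{2} - x - 7\right) e^{2 x}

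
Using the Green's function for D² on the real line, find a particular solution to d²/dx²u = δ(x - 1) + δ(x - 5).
\frac{|x - 1|}{2} + \frac{|x - 5|}{2}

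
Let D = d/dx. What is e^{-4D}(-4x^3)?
- 4 x^{3} + 48 x^{2} - 192 x + 256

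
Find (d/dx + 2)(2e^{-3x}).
- 2 e^{- 3 x}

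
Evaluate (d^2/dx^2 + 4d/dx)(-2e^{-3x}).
6 e^{- 3 x}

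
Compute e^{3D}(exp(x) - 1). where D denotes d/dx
e^{x + 3} - 1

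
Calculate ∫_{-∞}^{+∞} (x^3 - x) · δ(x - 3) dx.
24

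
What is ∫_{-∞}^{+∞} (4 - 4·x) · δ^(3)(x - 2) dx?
0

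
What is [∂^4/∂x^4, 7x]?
28\frac{d^{3}}{dx^{3}}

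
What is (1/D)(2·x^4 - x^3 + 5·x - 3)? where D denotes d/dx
\frac{2 x^{5}}{5} - \frac{x^{4}}{4} + \frac{5 x^{2}}{2} - 3 x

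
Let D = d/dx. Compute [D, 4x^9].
36 x^{8}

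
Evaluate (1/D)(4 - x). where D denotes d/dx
- \frac{x^{2}}{2} + 4 x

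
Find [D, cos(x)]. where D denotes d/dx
- \sin{\left(x \right)}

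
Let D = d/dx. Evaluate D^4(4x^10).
20160 x^{6}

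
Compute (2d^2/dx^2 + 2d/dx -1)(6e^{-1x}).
- 6 e^{- x}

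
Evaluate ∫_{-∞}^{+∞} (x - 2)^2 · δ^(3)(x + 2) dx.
0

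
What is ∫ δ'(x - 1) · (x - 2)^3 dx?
-3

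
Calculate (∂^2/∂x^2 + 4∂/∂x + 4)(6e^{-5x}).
54 e^{- 5 x}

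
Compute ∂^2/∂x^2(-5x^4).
- 60 x^{2}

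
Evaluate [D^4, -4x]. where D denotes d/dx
-16D^{3}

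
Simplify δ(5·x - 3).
\frac{\delta(x - 3/5)}{5}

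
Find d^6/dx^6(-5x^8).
- 100800 x^{2}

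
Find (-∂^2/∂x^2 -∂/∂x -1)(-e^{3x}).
13 e^{3 x}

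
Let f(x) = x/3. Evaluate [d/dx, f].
\frac{1}{3}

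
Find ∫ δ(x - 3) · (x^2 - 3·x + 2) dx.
2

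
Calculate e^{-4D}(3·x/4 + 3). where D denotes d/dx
\frac{3 x}{4}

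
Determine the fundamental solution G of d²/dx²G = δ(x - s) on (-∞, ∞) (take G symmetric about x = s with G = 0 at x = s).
\frac{|x - s|}{2}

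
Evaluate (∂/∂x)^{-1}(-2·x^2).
- \frac{2 x^{3}}{3}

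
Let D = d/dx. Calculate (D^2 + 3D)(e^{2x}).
10 e^{2 x}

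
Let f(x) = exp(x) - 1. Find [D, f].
e^{x}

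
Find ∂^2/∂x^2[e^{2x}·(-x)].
4 \left(- x - 1\right) e^{2 x}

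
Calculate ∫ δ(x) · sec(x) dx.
1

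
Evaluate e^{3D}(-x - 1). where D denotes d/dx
- x - 4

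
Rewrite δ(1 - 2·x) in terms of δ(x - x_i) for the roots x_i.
\frac{\delta(x - 1/2)}{2}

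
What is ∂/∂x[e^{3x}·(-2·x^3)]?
6 x^{2} \left(- x - 1\right) e^{3 x}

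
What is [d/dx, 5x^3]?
15 x^{2}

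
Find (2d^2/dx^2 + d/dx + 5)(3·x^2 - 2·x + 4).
15 x^{2} - 4 x + 30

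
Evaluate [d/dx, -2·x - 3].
-2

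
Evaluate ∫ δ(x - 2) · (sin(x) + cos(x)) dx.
\cos{\left(2 \right)} + \sin{\left(2 \right)}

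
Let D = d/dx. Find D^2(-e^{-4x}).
- 16 e^{- 4 x}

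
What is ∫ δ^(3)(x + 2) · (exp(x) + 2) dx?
- \frac{1}{e^{2}}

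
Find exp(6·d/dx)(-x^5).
- x^{5} - 30 x^{4} - 360 x^{3} - 2160 x^{2} - 6480 x - 7776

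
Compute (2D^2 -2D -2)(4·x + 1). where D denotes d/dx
- 8 x - 10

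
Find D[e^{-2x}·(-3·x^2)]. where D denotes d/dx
6 x \left(x - 1\right) e^{- 2 x}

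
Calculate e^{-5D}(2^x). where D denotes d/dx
2^{x - 5}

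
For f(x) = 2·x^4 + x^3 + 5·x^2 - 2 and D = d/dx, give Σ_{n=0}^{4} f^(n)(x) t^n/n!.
2 t^{4} + t^{3} \left(8 x + 1\right) + t^{2} \left(12 x^{2} + 3 x + 5\right) + t x \left(8 x^{2} + 3 x + 10\right) + 2 x^{4} + x^{3} + 5 x^{2} - 2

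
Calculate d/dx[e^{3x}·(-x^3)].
3 x^{2} \left(- x - 1\right) e^{3 x}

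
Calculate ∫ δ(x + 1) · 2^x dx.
\frac{1}{2}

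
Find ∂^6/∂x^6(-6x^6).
-4320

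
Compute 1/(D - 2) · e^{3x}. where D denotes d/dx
e^{3 x}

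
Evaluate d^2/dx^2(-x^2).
-2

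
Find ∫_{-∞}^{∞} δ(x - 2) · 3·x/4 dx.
\frac{3}{2}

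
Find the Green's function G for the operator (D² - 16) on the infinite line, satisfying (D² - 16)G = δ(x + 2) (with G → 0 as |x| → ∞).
-\frac{e^{-4|x + 2|}}{8}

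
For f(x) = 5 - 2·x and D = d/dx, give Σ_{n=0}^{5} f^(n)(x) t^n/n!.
- 2 t - 2 x + 5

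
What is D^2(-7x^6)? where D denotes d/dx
- 210 x^{4}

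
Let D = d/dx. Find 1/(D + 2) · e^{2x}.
\frac{e^{2 x}}{4}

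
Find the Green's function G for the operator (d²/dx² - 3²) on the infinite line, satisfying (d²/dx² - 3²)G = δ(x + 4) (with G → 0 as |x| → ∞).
-\frac{e^{-3|x + 4|}}{6}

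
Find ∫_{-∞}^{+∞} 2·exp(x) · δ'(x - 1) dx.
- 2 e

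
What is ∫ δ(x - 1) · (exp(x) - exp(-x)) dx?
2 \sinh{\left(1 \right)}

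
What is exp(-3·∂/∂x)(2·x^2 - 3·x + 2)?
2 x^{2} - 15 x + 29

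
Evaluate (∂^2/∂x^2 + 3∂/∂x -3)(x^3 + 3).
- 3 x^{3} + 9 x^{2} + 6 x - 9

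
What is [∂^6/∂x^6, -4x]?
-24\frac{d^{5}}{dx^{5}}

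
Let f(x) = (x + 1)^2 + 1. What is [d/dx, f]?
2 x + 2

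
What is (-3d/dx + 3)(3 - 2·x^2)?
- 6 x^{2} + 12 x + 9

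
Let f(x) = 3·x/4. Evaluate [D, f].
\frac{3}{4}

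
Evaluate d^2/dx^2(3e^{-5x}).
75 e^{- 5 x}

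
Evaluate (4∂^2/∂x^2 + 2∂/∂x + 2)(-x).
- 2 x - 2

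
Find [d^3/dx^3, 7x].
21\frac{d^{2}}{dx^{2}}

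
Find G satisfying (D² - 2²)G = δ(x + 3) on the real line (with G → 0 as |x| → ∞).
-\frac{e^{-2|x + 3|}}{4}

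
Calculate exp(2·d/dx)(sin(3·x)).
\sin{\left(3 x + 6 \right)}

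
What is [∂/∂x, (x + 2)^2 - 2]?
2 x + 4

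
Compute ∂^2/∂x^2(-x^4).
- 12 x^{2}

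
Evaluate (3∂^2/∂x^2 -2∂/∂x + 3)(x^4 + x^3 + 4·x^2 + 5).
3 x^{4} - 5 x^{3} + 42 x^{2} + 2 x + 39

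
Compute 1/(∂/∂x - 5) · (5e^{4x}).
- 5 e^{4 x}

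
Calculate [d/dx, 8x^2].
16 x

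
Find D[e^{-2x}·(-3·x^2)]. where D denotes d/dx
6 x \left(x - 1\right) e^{- 2 x}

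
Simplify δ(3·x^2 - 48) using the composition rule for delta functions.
\frac{\delta(x - 4) + \delta(x + 4)}{24}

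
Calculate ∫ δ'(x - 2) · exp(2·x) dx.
- 2 e^{4}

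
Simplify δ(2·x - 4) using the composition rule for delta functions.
\frac{\delta(x - 2)}{2}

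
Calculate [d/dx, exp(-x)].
- e^{- x}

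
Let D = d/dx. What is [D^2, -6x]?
-12D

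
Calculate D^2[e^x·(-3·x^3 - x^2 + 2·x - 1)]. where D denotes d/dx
\left(- 3 x^{3} - 19 x^{2} - 20 x + 1\right) e^{x}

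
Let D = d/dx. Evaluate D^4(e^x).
e^{x}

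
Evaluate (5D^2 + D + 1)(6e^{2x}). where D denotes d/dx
138 e^{2 x}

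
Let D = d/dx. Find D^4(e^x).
e^{x}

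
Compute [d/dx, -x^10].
- 10 x^{9}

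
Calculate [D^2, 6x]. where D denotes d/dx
12D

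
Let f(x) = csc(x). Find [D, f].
- \cot{\left(x \right)} \csc{\left(x \right)}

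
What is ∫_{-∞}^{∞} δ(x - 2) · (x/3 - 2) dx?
- \frac{4}{3}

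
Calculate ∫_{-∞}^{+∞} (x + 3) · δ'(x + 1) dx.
-1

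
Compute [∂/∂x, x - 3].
1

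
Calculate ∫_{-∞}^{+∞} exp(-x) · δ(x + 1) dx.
e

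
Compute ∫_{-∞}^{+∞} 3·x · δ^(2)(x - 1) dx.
0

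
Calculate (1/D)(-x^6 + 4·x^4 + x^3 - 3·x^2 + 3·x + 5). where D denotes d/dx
- \frac{x^{7}}{7} + \frac{4 x^{5}}{5} + \frac{x^{4}}{4} - x^{3} + \frac{3 x^{2}}{2} + 5 x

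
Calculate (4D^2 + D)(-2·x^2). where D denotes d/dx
- 4 x - 16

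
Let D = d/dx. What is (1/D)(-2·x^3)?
- \frac{x^{4}}{2}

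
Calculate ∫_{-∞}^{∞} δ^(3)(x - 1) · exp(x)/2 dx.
- \frac{e}{2}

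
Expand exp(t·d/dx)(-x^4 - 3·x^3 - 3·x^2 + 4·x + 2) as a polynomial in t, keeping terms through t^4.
- t^{4} - t^{3} \left(4 x + 3\right) - 3 t^{2} \left(2 x^{2} + 3 x + 1\right) - t \left(4 x^{3} + 9 x^{2} + 6 x - 4\right) - x^{4} - 3 x^{3} - 3 x^{2} + 4 x + 2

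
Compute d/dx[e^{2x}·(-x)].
\left(- 2 x - 1\right) e^{2 x}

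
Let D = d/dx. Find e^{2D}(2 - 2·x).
- 2 x - 2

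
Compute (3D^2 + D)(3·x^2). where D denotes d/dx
6 x + 18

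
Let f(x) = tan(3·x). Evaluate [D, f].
\frac{3}{\cos^{2}{\left(3 x \right)}}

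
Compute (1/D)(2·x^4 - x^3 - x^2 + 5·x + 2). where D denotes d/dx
\frac{2 x^{5}}{5} - \frac{x^{4}}{4} - \frac{x^{3}}{3} + \frac{5 x^{2}}{2} + 2 x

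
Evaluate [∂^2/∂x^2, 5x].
10\frac{d}{dx}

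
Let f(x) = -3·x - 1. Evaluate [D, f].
-3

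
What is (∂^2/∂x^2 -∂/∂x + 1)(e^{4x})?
13 e^{4 x}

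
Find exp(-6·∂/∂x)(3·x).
3 x - 18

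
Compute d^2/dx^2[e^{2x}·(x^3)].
2 x \left(2 x^{2} + 6 x + 3\right) e^{2 x}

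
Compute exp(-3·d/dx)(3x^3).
3 x^{3} - 27 x^{2} + 81 x - 81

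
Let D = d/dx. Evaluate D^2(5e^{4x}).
80 e^{4 x}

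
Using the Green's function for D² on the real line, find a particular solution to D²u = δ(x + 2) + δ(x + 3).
\frac{|x + 2|}{2} + \frac{|x + 3|}{2}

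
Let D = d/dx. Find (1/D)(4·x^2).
\frac{4 x^{3}}{3}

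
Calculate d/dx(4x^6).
24 x^{5}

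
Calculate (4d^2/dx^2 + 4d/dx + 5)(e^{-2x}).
13 e^{- 2 x}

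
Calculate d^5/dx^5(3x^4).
0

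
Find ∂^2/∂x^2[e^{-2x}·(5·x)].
20 \left(x - 1\right) e^{- 2 x}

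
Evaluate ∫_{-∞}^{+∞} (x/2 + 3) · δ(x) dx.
3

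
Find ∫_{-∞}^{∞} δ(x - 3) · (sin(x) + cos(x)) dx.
\cos{\left(3 \right)} + \sin{\left(3 \right)}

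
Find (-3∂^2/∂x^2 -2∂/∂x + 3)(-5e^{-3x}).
90 e^{- 3 x}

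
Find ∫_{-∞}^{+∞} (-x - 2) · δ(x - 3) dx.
-5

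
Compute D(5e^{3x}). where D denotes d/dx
15 e^{3 x}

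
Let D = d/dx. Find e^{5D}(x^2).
x^{2} + 10 x + 25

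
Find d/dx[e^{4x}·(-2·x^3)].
x^{2} \left(- 8 x - 6\right) e^{4 x}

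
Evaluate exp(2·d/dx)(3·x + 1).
3 x + 7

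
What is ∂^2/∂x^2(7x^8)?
392 x^{6}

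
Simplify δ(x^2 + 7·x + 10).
\frac{\delta(x + 2) + \delta(x + 5)}{3}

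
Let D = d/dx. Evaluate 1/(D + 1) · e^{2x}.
\frac{e^{2 x}}{3}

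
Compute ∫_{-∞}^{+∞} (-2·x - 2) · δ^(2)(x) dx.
0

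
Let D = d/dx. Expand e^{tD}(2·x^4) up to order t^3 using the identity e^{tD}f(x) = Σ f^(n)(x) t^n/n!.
2 x \left(4 t^{3} + 6 t^{2} x + 4 t x^{2} + x^{3}\right)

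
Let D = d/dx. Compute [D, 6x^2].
12 x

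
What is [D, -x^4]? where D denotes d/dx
- 4 x^{3}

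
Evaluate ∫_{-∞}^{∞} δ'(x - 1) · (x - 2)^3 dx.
-3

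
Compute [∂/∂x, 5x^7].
35 x^{6}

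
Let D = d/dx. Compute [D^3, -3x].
-9D^{2}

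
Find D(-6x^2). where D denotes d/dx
- 12 x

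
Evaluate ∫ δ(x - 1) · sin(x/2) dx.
\sin{\left(\frac{1}{2} \right)}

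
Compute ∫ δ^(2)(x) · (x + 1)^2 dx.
2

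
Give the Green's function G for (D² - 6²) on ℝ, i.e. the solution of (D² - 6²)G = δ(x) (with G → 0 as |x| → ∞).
-\frac{e^{-6|x|}}{12}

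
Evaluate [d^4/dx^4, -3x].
-12\frac{d^{3}}{dx^{3}}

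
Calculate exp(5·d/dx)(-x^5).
- x^{5} - 25 x^{4} - 250 x^{3} - 1250 x^{2} - 3125 x - 3125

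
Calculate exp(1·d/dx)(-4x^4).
- 4 x^{4} - 16 x^{3} - 24 x^{2} - 16 x - 4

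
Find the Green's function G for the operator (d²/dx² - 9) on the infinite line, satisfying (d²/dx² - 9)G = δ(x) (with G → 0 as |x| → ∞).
-\frac{e^{-3|x|}}{6}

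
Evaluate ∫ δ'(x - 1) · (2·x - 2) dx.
-2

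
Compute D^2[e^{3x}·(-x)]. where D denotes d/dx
\left(- 9 x - 6\right) e^{3 x}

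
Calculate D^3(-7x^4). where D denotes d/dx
- 168 x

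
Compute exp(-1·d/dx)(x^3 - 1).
x^{3} - 3 x^{2} + 3 x - 2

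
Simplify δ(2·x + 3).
\frac{\delta(x + 3/2)}{2}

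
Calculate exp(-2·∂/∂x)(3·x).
3 x - 6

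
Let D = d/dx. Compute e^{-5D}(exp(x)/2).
\frac{e^{x - 5}}{2}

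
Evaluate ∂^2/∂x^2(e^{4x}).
16 e^{4 x}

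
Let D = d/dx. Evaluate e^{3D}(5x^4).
5 x^{4} + 60 x^{3} + 270 x^{2} + 540 x + 405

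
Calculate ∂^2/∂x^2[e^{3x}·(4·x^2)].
\left(36 x^{2} + 48 x + 8\right) e^{3 x}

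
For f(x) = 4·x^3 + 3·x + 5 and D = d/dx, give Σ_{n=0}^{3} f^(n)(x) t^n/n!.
4 t^{3} + 12 t^{2} x + 3 t \left(4 x^{2} + 1\right) + 4 x^{3} + 3 x + 5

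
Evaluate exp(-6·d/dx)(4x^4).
4 x^{4} - 96 x^{3} + 864 x^{2} - 3456 x + 5184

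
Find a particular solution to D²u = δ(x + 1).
\frac{|x + 1|}{2}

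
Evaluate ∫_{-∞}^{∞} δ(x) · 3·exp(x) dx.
3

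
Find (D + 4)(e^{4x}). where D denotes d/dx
8 e^{4 x}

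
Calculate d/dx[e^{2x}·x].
\left(2 x + 1\right) e^{2 x}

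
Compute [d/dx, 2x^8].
16 x^{7}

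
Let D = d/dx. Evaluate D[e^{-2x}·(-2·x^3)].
x^{2} \left(4 x - 6\right) e^{- 2 x}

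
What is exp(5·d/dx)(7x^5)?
7 x^{5} + 175 x^{4} + 1750 x^{3} + 8750 x^{2} + 21875 x + 21875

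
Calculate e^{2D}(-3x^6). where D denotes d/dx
- 3 x^{6} - 36 x^{5} - 180 x^{4} - 480 x^{3} - 720 x^{2} - 576 x - 192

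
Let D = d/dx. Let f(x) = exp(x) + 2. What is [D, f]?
e^{x}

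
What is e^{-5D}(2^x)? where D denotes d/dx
2^{x - 5}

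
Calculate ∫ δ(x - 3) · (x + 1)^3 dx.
64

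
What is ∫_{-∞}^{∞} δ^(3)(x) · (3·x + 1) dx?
0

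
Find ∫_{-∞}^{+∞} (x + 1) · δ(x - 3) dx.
4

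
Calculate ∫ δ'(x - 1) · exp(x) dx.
- e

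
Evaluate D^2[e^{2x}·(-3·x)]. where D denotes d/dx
12 \left(- x - 1\right) e^{2 x}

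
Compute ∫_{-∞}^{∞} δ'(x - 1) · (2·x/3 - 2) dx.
- \frac{2}{3}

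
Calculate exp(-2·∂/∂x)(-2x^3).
- 2 x^{3} + 12 x^{2} - 24 x + 16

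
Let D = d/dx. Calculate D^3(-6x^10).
- 4320 x^{7}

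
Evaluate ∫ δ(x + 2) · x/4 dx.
- \frac{1}{2}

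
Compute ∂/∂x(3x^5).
15 x^{4}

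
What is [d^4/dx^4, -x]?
-4\frac{d^{3}}{dx^{3}}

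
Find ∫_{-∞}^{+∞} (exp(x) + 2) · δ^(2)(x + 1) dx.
e^{-1}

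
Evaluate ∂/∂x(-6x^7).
- 42 x^{6}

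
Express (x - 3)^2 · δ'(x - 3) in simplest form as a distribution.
0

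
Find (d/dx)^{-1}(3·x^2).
x^{3}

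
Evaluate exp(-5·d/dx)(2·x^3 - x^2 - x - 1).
2 x^{3} - 31 x^{2} + 159 x - 271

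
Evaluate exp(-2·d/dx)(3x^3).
3 x^{3} - 18 x^{2} + 36 x - 24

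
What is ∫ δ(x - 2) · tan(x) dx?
\tan{\left(2 \right)}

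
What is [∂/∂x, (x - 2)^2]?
2 x - 4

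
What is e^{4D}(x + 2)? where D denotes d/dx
x + 6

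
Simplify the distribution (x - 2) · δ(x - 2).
0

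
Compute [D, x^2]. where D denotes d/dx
2 x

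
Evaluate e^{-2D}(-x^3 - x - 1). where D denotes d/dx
- x^{3} + 6 x^{2} - 13 x + 9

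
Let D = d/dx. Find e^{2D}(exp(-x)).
e^{- x - 2}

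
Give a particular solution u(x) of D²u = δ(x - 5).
\frac{|x - 5|}{2}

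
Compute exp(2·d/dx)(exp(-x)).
e^{- x - 2}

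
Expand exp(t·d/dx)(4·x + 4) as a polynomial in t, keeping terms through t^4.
4 t + 4 x + 4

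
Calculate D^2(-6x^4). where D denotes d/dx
- 72 x^{2}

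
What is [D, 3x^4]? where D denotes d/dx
12 x^{3}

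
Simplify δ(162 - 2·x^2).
\frac{\delta(x - 9) + \delta(x + 9)}{36}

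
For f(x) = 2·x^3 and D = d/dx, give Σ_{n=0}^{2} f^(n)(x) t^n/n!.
2 x \left(3 t^{2} + 3 t x + x^{2}\right)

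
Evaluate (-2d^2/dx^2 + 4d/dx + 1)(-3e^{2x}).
- 3 e^{2 x}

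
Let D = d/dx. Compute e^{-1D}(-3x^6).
- 3 x^{6} + 18 x^{5} - 45 x^{4} + 60 x^{3} - 45 x^{2} + 18 x - 3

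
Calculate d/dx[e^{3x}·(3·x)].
\left(9 x + 3\right) e^{3 x}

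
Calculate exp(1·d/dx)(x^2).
x^{2} + 2 x + 1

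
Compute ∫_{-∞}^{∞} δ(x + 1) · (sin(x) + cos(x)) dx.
- \sin{\left(1 \right)} + \cos{\left(1 \right)}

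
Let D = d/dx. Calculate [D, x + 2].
1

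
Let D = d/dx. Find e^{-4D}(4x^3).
4 x^{3} - 48 x^{2} + 192 x - 256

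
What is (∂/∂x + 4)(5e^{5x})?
45 e^{5 x}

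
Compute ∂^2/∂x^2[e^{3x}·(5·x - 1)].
\left(45 x + 21\right) e^{3 x}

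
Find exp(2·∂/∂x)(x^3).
x^{3} + 6 x^{2} + 12 x + 8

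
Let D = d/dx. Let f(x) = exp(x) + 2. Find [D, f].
e^{x}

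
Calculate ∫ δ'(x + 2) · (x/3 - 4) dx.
- \frac{1}{3}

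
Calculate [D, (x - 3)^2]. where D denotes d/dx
2 x - 6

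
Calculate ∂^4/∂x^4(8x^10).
40320 x^{6}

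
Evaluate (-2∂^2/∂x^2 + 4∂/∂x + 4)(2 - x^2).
- 4 x^{2} - 8 x + 12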